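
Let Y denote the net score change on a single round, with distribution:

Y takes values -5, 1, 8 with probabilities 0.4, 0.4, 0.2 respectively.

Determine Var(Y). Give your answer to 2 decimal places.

23.20

E[Y] = (-5)(0.4) + (1)(0.4) + (8)(0.2) = 0
E[Y²] = (-5)²(0.4) + (1)²(0.4) + (8)²(0.2) = 23.2
Var(Y) = E[Y²] − (E[Y])² = 23.2 − (0)² = 23.2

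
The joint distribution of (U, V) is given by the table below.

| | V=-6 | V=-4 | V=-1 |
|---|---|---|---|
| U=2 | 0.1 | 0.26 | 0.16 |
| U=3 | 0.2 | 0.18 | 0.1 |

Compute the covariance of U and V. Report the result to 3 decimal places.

E[U] = 2.48,  E[V] = -3.82
E[UV] = -9.66
Cov(U,V) = E[UV] − E[U]E[V] = -9.66 − (2.48)(-3.82) = -0.1864

-0.186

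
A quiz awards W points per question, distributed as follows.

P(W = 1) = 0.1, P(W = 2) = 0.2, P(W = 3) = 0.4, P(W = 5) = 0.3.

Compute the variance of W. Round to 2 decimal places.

1.76

E[W] = (1)(0.1) + (2)(0.2) + (3)(0.4) + (5)(0.3) = 3.2
E[W²] = (1)²(0.1) + (2)²(0.2) + (3)²(0.4) + (5)²(0.3) = 12
V(W) = E[W²] − (E[W])² = 12 − (3.2)² = 1.76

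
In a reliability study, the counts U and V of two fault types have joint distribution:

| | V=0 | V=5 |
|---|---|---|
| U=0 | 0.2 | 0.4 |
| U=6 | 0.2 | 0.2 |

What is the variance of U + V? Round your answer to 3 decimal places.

12.240

E[U] = 2.4,  E[V] = 3,  E[UV] = 6
var(U) = 14.4 − (2.4)² = 8.64;  var(V) = 15 − (3)² = 6
cov(U,V) = 6 − (2.4)(3) = -1.2
var(U + V) = (1)²·8.64 + (1)²·6 + 2·(1)·(1)·-1.2 = 12.24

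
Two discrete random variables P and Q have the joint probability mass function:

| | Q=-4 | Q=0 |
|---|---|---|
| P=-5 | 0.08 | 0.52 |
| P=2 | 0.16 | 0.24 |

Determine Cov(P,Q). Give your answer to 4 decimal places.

E[P] = -2.2,  E[Q] = -0.96
E[PQ] = 0.32
Cov(P,Q) = E[PQ] − E[P]E[Q] = 0.32 − (-2.2)(-0.96) = -1.792

-1.7920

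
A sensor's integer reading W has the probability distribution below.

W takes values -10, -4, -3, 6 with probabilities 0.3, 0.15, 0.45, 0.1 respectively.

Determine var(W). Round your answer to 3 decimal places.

E[W] = (-10)(0.3) + (-4)(0.15) + (-3)(0.45) + (6)(0.1) = -4.35
E[W²] = (-10)²(0.3) + (-4)²(0.15) + (-3)²(0.45) + (6)²(0.1) = 40.05
var(W) = E[W²] − (E[W])² = 40.05 − (-4.35)² = 21.1275

21.128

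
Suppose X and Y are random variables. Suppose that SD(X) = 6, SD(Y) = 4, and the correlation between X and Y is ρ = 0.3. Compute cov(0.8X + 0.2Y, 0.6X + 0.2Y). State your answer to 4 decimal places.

V(X) = (6)² = 36;  V(Y) = (4)² = 16
cov(X,Y) = ρ·SD(X)·SD(Y) = 0.3·6·4 = 7.2
cov(0.8X + 0.2Y, 0.6X + 0.2Y) = (0.8)(0.6)V(X) + (0.2)(0.2)V(Y) + [(0.8)(0.2) + (0.2)(0.6)]cov(X,Y)
= 0.48·36 + 0.04·16 + 0.28·7.2 = 19.936

19.9360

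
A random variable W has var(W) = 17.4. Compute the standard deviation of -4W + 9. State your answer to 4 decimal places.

16.6853

var(-4W + 9) = (-4)²·17.4 = 278.4
sd(-4W + 9) = √278.4 ≈ 16.6853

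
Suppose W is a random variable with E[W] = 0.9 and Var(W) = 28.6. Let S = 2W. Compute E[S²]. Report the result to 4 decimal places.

117.6400

E[2W] = 2·0.9 = 1.8
Var(2W) = (2)²·28.6 = 114.4
E[S²] = Var(S) + (E[S])² = 114.4 + (1.8)² = 117.64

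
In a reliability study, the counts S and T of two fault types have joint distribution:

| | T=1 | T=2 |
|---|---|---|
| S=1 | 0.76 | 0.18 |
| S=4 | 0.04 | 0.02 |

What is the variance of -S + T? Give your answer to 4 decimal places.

E[S] = 1.18,  E[T] = 1.2,  E[ST] = 1.44
var(S) = 1.9 − (1.18)² = 0.5076;  var(T) = 1.6 − (1.2)² = 0.16
Cov(S,T) = 1.44 − (1.18)(1.2) = 0.024
var(-S + T) = (-1)²·0.5076 + (1)²·0.16 + 2·(-1)·(1)·0.024 = 0.6196

0.6196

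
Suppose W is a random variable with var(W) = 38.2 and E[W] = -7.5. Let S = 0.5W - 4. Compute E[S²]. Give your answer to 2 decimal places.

69.61

E[0.5W - 4] = 0.5·-7.5 − 4 = -7.75
var(0.5W - 4) = (0.5)²·38.2 = 9.55
E[S²] = var(S) + (E[S])² = 9.55 + (-7.75)² = 69.6125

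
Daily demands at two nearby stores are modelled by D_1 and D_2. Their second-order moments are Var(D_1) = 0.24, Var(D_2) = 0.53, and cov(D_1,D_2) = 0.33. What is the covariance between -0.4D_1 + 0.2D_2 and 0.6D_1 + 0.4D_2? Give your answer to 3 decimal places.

-0.028

cov(-0.4D_1 + 0.2D_2, 0.6D_1 + 0.4D_2) = (-0.4)(0.6)Var(D_1) + (0.2)(0.4)Var(D_2) + [(-0.4)(0.4) + (0.2)(0.6)]cov(D_1,D_2)
= -0.24·0.24 + 0.08·0.53 + -0.04·0.33 = -0.0284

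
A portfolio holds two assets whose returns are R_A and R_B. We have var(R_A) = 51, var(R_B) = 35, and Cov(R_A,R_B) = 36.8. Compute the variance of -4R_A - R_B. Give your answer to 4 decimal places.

var(-4R_A - R_B) = (-4)²·var(R_A) + (-1)²·var(R_B) + 2·(-4)·(-1)·Cov(R_A,R_B)
= 16·51 + 1·35 + 8·36.8 = 1145.4

1145.4000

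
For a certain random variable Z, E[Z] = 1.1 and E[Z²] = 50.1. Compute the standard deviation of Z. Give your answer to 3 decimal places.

Var(Z) = 50.1 − (1.1)² = 48.89
sd(Z) = √48.89 ≈ 6.992

6.992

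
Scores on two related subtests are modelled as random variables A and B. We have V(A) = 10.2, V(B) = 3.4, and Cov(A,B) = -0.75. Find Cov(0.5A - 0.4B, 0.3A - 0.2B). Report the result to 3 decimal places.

Cov(0.5A - 0.4B, 0.3A - 0.2B) = (0.5)(0.3)V(A) + (-0.4)(-0.2)V(B) + [(0.5)(-0.2) + (-0.4)(0.3)]Cov(A,B)
= 0.15·10.2 + 0.08·3.4 + -0.22·-0.75 = 1.967

1.967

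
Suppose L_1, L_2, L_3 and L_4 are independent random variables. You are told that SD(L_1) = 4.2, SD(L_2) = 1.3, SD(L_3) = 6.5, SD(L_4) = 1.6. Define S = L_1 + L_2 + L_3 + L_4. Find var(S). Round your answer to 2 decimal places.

64.14

var(L_1) = 17.64, var(L_2) = 1.69, var(L_3) = 42.25, var(L_4) = 2.56
By independence, var(S) = (1)²var(L_1) + (1)²var(L_2) + (1)²var(L_3) + (1)²var(L_4)
= (1)²·17.64 + (1)²·1.69 + (1)²·42.25 + (1)²·2.56 = 64.14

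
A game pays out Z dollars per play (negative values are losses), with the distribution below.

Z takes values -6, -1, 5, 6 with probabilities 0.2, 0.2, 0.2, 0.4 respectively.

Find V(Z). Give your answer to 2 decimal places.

E[Z] = (-6)(0.2) + (-1)(0.2) + (5)(0.2) + (6)(0.4) = 2
E[Z²] = (-6)²(0.2) + (-1)²(0.2) + (5)²(0.2) + (6)²(0.4) = 26.8
V(Z) = E[Z²] − (E[Z])² = 26.8 − (2)² = 22.8

22.80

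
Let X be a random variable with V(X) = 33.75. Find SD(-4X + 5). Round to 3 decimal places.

23.238

V(-4X + 5) = (-4)²·33.75 = 540
SD(-4X + 5) = √540 ≈ 23.238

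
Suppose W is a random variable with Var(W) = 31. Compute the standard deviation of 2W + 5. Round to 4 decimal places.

Var(2W + 5) = (2)²·31 = 124
SD(2W + 5) = √124 ≈ 11.1355

11.1355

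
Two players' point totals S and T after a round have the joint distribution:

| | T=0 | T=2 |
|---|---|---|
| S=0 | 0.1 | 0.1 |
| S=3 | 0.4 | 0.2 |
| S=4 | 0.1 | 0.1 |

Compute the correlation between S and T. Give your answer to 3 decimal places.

-0.060

E[S] = 2.6,  E[T] = 0.8
E[ST] = 2
cov(S,T) = E[ST] − E[S]E[T] = 2 − (2.6)(0.8) = -0.08
V(S) = 1.84,  V(T) = 0.96
ρ = -0.08 / √(1.84·0.96) ≈ -0.060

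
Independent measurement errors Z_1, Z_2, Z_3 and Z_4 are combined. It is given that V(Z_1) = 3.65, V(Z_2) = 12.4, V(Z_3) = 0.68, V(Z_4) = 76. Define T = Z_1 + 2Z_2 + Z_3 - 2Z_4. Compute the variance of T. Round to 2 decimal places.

By independence, V(T) = (1)²V(Z_1) + (2)²V(Z_2) + (1)²V(Z_3) + (-2)²V(Z_4)
= (1)²·3.65 + (2)²·12.4 + (1)²·0.68 + (-2)²·76 = 357.93

357.93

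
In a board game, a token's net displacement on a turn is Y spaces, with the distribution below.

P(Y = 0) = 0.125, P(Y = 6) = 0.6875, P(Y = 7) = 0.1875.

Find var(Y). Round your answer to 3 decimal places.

E[Y] = (0)(0.125) + (6)(0.6875) + (7)(0.1875) = 5.4375
E[Y²] = (0)²(0.125) + (6)²(0.6875) + (7)²(0.1875) = 33.9375
var(Y) = E[Y²] − (E[Y])² = 33.9375 − (5.4375)² = 4.37109375

4.371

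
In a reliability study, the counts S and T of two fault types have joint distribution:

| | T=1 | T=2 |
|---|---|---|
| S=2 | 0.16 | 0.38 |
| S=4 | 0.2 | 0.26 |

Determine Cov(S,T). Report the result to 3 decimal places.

E[S] = 2.92,  E[T] = 1.64
E[ST] = 4.72
Cov(S,T) = E[ST] − E[S]E[T] = 4.72 − (2.92)(1.64) = -0.0688

-0.069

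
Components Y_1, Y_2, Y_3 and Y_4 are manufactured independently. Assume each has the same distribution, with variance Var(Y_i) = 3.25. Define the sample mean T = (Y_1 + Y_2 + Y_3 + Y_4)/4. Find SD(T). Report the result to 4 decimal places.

By independence, Var(T) = (0.25)²Var(Y_1) + (0.25)²Var(Y_2) + (0.25)²Var(Y_3) + (0.25)²Var(Y_4)
= (0.25)²·3.25 + (0.25)²·3.25 + (0.25)²·3.25 + (0.25)²·3.25 = 0.8125
SD(T) = √0.8125 ≈ 0.9014

0.9014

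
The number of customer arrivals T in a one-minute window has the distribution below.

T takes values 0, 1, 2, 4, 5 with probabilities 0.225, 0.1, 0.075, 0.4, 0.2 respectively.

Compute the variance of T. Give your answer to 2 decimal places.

E[T] = (0)(0.225) + (1)(0.1) + (2)(0.075) + (4)(0.4) + (5)(0.2) = 2.85
E[T²] = (0)²(0.225) + (1)²(0.1) + (2)²(0.075) + (4)²(0.4) + (5)²(0.2) = 11.8
Var(T) = E[T²] − (E[T])² = 11.8 − (2.85)² = 3.6775

3.68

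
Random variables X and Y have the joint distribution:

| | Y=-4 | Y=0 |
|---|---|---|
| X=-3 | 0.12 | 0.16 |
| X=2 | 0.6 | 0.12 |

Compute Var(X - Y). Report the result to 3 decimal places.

11.530

E[X] = 0.6,  E[Y] = -2.88,  E[XY] = -3.36
Var(X) = 5.4 − (0.6)² = 5.04;  Var(Y) = 11.52 − (-2.88)² = 3.2256
Cov(X,Y) = -3.36 − (0.6)(-2.88) = -1.632
Var(X - Y) = (1)²·5.04 + (-1)²·3.2256 + 2·(1)·(-1)·-1.632 = 11.5296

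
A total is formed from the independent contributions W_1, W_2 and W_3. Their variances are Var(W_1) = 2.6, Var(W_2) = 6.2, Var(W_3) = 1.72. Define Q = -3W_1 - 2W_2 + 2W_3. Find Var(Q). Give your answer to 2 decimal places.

By independence, Var(Q) = (-3)²Var(W_1) + (-2)²Var(W_2) + (2)²Var(W_3)
= (-3)²·2.6 + (-2)²·6.2 + (2)²·1.72 = 55.08

55.08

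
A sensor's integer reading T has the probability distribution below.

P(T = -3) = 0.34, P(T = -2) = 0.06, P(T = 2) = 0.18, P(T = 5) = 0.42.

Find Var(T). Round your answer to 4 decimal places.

E[T] = (-3)(0.34) + (-2)(0.06) + (2)(0.18) + (5)(0.42) = 1.32
E[T²] = (-3)²(0.34) + (-2)²(0.06) + (2)²(0.18) + (5)²(0.42) = 14.52
Var(T) = E[T²] − (E[T])² = 14.52 − (1.32)² = 12.7776

12.7776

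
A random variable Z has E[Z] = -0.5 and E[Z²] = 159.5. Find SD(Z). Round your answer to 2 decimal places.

Var(Z) = 159.5 − (-0.5)² = 159.25
SD(Z) = √159.25 ≈ 12.62

12.62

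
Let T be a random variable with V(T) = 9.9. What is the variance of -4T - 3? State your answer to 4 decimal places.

158.4000

V(-4T - 3) = (-4)²·V(T) = 16·9.9 = 158.4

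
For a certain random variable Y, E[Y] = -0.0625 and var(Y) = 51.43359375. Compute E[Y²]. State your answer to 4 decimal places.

51.4375

E[Y²] = var(Y) + (E[Y])² = 51.43359375 + (-0.0625)² = 51.4375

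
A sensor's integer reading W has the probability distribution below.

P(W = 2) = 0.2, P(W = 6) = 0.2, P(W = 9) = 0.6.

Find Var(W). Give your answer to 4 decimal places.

7.6000

E[W] = (2)(0.2) + (6)(0.2) + (9)(0.6) = 7
E[W²] = (2)²(0.2) + (6)²(0.2) + (9)²(0.6) = 56.6
Var(W) = E[W²] − (E[W])² = 56.6 − (7)² = 7.6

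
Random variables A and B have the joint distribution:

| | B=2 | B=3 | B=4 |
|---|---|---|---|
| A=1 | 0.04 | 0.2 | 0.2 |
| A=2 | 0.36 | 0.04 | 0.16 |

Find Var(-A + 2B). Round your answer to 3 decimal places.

3.990

E[A] = 1.56,  E[B] = 2.96,  E[AB] = 4.44
Var(A) = 2.68 − (1.56)² = 0.2464;  Var(B) = 9.52 − (2.96)² = 0.7584
cov(A,B) = 4.44 − (1.56)(2.96) = -0.1776
Var(-A + 2B) = (-1)²·0.2464 + (2)²·0.7584 + 2·(-1)·(2)·-0.1776 = 3.9904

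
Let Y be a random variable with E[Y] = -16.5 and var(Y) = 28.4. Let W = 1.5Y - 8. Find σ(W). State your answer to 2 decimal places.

7.99

var(1.5Y - 8) = (1.5)²·28.4 = 63.9
σ(W) = √63.9 ≈ 7.99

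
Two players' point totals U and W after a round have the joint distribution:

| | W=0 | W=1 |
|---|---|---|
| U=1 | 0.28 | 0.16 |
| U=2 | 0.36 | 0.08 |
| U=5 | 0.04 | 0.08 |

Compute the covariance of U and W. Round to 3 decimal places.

0.106

E[U] = 1.92,  E[W] = 0.32
E[UW] = 0.72
Cov(U,W) = E[UW] − E[U]E[W] = 0.72 − (1.92)(0.32) = 0.1056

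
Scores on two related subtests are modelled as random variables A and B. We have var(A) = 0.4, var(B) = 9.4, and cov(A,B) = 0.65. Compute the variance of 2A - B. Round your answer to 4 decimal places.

var(2A - B) = (2)²·var(A) + (-1)²·var(B) + 2·(2)·(-1)·cov(A,B)
= 4·0.4 + 1·9.4 + -4·0.65 = 8.4

8.4000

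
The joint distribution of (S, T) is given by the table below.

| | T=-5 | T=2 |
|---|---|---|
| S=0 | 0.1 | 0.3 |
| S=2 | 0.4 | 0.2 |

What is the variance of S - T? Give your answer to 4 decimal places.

E[S] = 1.2,  E[T] = -1.5,  E[ST] = -3.2
Var(S) = 2.4 − (1.2)² = 0.96;  Var(T) = 14.5 − (-1.5)² = 12.25
Cov(S,T) = -3.2 − (1.2)(-1.5) = -1.4
Var(S - T) = (1)²·0.96 + (-1)²·12.25 + 2·(1)·(-1)·-1.4 = 16.01

16.0100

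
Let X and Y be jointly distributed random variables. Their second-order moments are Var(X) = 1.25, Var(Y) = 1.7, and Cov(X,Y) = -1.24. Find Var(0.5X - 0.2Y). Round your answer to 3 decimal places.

Var(0.5X - 0.2Y) = (0.5)²·Var(X) + (-0.2)²·Var(Y) + 2·(0.5)·(-0.2)·Cov(X,Y)
= 0.25·1.25 + 0.04·1.7 + -0.2·-1.24 = 0.6285

0.629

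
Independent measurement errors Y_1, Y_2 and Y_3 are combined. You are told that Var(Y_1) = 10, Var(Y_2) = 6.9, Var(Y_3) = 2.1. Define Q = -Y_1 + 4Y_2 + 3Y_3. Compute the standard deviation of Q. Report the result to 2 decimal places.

By independence, Var(Q) = (-1)²Var(Y_1) + (4)²Var(Y_2) + (3)²Var(Y_3)
= (-1)²·10 + (4)²·6.9 + (3)²·2.1 = 139.3
σ(Q) = √139.3 ≈ 11.80

11.80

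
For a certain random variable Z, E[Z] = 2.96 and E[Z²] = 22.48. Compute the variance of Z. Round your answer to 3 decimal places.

var(Z) = 22.48 − (2.96)² = 13.7184

13.718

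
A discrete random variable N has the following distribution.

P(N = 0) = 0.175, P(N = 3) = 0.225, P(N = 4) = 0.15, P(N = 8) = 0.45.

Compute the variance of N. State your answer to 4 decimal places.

9.4594

E[N] = (0)(0.175) + (3)(0.225) + (4)(0.15) + (8)(0.45) = 4.875
E[N²] = (0)²(0.175) + (3)²(0.225) + (4)²(0.15) + (8)²(0.45) = 33.225
V(N) = E[N²] − (E[N])² = 33.225 − (4.875)² = 9.459375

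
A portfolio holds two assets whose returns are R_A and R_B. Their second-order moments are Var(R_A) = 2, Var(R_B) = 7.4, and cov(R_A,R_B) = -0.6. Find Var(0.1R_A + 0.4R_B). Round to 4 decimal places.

Var(0.1R_A + 0.4R_B) = (0.1)²·Var(R_A) + (0.4)²·Var(R_B) + 2·(0.1)·(0.4)·cov(R_A,R_B)
= 0.01·2 + 0.16·7.4 + 0.08·-0.6 = 1.156

1.1560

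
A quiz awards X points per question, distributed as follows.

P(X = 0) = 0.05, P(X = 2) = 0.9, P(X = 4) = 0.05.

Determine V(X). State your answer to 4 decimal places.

E[X] = (0)(0.05) + (2)(0.9) + (4)(0.05) = 2
E[X²] = (0)²(0.05) + (2)²(0.9) + (4)²(0.05) = 4.4
V(X) = E[X²] − (E[X])² = 4.4 − (2)² = 0.4

0.4000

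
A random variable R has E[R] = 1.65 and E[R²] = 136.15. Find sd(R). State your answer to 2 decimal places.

11.55

var(R) = 136.15 − (1.65)² = 133.4275
sd(R) = √133.4275 ≈ 11.55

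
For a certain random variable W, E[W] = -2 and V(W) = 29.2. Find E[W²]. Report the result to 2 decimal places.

33.20

E[W²] = V(W) + (E[W])² = 29.2 + (-2)² = 33.2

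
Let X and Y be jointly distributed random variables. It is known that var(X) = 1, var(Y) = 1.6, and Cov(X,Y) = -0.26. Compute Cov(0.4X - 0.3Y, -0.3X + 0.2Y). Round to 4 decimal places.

Cov(0.4X - 0.3Y, -0.3X + 0.2Y) = (0.4)(-0.3)var(X) + (-0.3)(0.2)var(Y) + [(0.4)(0.2) + (-0.3)(-0.3)]Cov(X,Y)
= -0.12·1 + -0.06·1.6 + 0.17·-0.26 = -0.2602

-0.2602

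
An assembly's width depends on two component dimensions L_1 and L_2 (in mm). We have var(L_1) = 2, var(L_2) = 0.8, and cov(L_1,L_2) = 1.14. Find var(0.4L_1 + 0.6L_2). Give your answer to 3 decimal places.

1.155

var(0.4L_1 + 0.6L_2) = (0.4)²·var(L_1) + (0.6)²·var(L_2) + 2·(0.4)·(0.6)·cov(L_1,L_2)
= 0.16·2 + 0.36·0.8 + 0.48·1.14 = 1.1552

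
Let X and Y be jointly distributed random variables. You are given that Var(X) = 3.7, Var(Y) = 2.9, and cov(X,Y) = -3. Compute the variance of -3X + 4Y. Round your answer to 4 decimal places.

Var(-3X + 4Y) = (-3)²·Var(X) + (4)²·Var(Y) + 2·(-3)·(4)·cov(X,Y)
= 9·3.7 + 16·2.9 + -24·-3 = 151.7

151.7000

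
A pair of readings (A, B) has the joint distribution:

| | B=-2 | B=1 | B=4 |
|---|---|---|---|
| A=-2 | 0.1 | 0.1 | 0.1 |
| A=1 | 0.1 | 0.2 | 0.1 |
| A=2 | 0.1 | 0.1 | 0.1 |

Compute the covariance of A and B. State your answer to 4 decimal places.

E[A] = 0.4,  E[B] = 1
E[AB] = 0.4
Cov(A,B) = E[AB] − E[A]E[B] = 0.4 − (0.4)(1) = 0

0.0000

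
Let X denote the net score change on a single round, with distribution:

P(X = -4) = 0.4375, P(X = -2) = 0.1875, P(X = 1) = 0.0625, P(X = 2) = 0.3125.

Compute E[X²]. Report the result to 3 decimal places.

E[X²] = (-4)²(0.4375) + (-2)²(0.1875) + (1)²(0.0625) + (2)²(0.3125) = 9.0625

9.063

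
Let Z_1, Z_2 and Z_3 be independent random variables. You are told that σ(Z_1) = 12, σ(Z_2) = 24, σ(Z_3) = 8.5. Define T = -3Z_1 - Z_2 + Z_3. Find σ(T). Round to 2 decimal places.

44.09

V(Z_1) = 144, V(Z_2) = 576, V(Z_3) = 72.25
By independence, V(T) = (-3)²V(Z_1) + (-1)²V(Z_2) + (1)²V(Z_3)
= (-3)²·144 + (-1)²·576 + (1)²·72.25 = 1944.25
σ(T) = √1944.25 ≈ 44.09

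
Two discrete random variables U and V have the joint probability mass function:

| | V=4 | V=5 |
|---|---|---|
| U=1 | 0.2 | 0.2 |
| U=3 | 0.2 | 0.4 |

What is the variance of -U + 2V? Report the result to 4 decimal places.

1.6000

E[U] = 2.2,  E[V] = 4.6,  E[UV] = 10.2
var(U) = 5.8 − (2.2)² = 0.96;  var(V) = 21.4 − (4.6)² = 0.24
cov(U,V) = 10.2 − (2.2)(4.6) = 0.08
var(-U + 2V) = (-1)²·0.96 + (2)²·0.24 + 2·(-1)·(2)·0.08 = 1.6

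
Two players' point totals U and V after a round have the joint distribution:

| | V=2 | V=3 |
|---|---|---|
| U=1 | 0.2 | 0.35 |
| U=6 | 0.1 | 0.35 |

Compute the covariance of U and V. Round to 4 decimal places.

E[U] = 3.25,  E[V] = 2.7
E[UV] = 8.95
Cov(U,V) = E[UV] − E[U]E[V] = 8.95 − (3.25)(2.7) = 0.175

0.1750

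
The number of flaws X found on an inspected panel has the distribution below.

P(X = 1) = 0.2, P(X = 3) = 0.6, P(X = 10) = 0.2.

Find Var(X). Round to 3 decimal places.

E[X] = (1)(0.2) + (3)(0.6) + (10)(0.2) = 4
E[X²] = (1)²(0.2) + (3)²(0.6) + (10)²(0.2) = 25.6
Var(X) = E[X²] − (E[X])² = 25.6 − (4)² = 9.6

9.600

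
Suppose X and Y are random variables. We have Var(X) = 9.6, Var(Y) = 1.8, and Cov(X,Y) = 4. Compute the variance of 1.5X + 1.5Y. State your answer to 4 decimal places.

43.6500

Var(1.5X + 1.5Y) = (1.5)²·Var(X) + (1.5)²·Var(Y) + 2·(1.5)·(1.5)·Cov(X,Y)
= 2.25·9.6 + 2.25·1.8 + 4.5·4 = 43.65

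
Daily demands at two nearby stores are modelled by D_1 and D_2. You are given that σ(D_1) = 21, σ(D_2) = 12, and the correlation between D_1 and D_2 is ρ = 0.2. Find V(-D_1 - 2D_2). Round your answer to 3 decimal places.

V(D_1) = (21)² = 441;  V(D_2) = (12)² = 144
cov(D_1,D_2) = ρ·σ(D_1)·σ(D_2) = 0.2·21·12 = 50.4
V(-D_1 - 2D_2) = (-1)²·V(D_1) + (-2)²·V(D_2) + 2·(-1)·(-2)·cov(D_1,D_2)
= 1·441 + 4·144 + 4·50.4 = 1218.6

1218.600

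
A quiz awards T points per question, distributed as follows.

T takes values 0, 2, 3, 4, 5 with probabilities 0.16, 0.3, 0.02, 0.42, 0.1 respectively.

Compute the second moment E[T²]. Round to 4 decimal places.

E[T²] = (0)²(0.16) + (2)²(0.3) + (3)²(0.02) + (4)²(0.42) + (5)²(0.1) = 10.6

10.6000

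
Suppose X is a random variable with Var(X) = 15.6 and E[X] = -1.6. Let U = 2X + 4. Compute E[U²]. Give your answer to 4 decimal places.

E[2X + 4] = 2·-1.6 + 4 = 0.8
Var(2X + 4) = (2)²·15.6 = 62.4
E[U²] = Var(U) + (E[U])² = 62.4 + (0.8)² = 63.04

63.0400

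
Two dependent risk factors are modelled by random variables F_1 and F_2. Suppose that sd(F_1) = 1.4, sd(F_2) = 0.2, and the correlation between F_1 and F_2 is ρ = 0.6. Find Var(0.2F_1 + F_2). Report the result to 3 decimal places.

Var(F_1) = (1.4)² = 1.96;  Var(F_2) = (0.2)² = 0.04
Cov(F_1,F_2) = ρ·sd(F_1)·sd(F_2) = 0.6·1.4·0.2 = 0.168
Var(0.2F_1 + F_2) = (0.2)²·Var(F_1) + (1)²·Var(F_2) + 2·(0.2)·(1)·Cov(F_1,F_2)
= 0.04·1.96 + 1·0.04 + 0.4·0.168 = 0.1856

0.186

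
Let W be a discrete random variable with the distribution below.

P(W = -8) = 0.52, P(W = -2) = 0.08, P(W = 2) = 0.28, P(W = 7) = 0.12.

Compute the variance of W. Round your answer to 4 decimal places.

32.0736

E[W] = (-8)(0.52) + (-2)(0.08) + (2)(0.28) + (7)(0.12) = -2.92
E[W²] = (-8)²(0.52) + (-2)²(0.08) + (2)²(0.28) + (7)²(0.12) = 40.6
V(W) = E[W²] − (E[W])² = 40.6 − (-2.92)² = 32.0736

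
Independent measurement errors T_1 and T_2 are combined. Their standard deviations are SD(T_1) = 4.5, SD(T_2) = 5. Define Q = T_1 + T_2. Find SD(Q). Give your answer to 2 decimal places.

6.73

Var(T_1) = 20.25, Var(T_2) = 25
By independence, Var(Q) = (1)²Var(T_1) + (1)²Var(T_2)
= (1)²·20.25 + (1)²·25 = 45.25
SD(Q) = √45.25 ≈ 6.73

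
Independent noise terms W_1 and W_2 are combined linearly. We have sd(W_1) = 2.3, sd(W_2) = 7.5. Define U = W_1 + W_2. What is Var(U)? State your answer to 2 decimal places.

61.54

Var(W_1) = 5.29, Var(W_2) = 56.25
By independence, Var(U) = (1)²Var(W_1) + (1)²Var(W_2)
= (1)²·5.29 + (1)²·56.25 = 61.54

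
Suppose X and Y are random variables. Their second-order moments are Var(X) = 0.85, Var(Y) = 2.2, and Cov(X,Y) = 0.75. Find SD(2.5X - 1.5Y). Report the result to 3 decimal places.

2.153

Var(2.5X - 1.5Y) = (2.5)²·Var(X) + (-1.5)²·Var(Y) + 2·(2.5)·(-1.5)·Cov(X,Y)
= 6.25·0.85 + 2.25·2.2 + -7.5·0.75 = 4.6375
SD(2.5X - 1.5Y) = √4.6375 ≈ 2.153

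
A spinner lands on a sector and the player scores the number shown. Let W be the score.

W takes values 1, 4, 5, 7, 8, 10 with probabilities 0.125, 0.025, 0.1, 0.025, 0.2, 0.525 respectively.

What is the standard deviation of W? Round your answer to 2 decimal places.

E[W] = (1)(0.125) + (4)(0.025) + (5)(0.1) + (7)(0.025) + (8)(0.2) + (10)(0.525) = 7.75
E[W²] = (1)²(0.125) + (4)²(0.025) + (5)²(0.1) + (7)²(0.025) + (8)²(0.2) + (10)²(0.525) = 69.55
var(W) = E[W²] − (E[W])² = 69.55 − (7.75)² = 9.4875
SD(W) = √9.4875 ≈ 3.08

3.08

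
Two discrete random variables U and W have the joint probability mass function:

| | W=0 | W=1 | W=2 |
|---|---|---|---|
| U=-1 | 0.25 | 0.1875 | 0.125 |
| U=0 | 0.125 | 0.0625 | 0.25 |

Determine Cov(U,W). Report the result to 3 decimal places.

E[U] = -0.5625,  E[W] = 1
E[UW] = -0.4375
Cov(U,W) = E[UW] − E[U]E[W] = -0.4375 − (-0.5625)(1) = 0.125

0.125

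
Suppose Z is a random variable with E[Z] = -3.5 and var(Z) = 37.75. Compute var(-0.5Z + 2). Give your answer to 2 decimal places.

9.44

var(-0.5Z + 2) = (-0.5)²·var(Z) = 0.25·37.75 = 9.4375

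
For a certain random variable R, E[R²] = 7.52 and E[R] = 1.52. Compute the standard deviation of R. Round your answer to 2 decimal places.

2.28

Var(R) = 7.52 − (1.52)² = 5.2096
SD(R) = √5.2096 ≈ 2.28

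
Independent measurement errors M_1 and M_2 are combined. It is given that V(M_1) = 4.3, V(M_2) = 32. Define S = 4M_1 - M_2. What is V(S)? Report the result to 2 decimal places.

100.80

By independence, V(S) = (4)²V(M_1) + (-1)²V(M_2)
= (4)²·4.3 + (-1)²·32 = 100.8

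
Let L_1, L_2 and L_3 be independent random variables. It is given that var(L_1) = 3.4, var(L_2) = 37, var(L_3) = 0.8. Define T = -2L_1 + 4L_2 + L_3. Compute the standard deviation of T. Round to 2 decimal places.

By independence, var(T) = (-2)²var(L_1) + (4)²var(L_2) + (1)²var(L_3)
= (-2)²·3.4 + (4)²·37 + (1)²·0.8 = 606.4
sd(T) = √606.4 ≈ 24.63

24.63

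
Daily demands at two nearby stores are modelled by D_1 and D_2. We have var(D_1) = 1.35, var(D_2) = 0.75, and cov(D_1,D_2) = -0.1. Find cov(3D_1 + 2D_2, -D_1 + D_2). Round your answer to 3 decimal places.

-2.650

cov(3D_1 + 2D_2, -D_1 + D_2) = (3)(-1)var(D_1) + (2)(1)var(D_2) + [(3)(1) + (2)(-1)]cov(D_1,D_2)
= -3·1.35 + 2·0.75 + 1·-0.1 = -2.65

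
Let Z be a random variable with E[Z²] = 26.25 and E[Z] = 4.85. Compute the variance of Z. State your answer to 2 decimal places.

2.73

Var(Z) = 26.25 − (4.85)² = 2.7275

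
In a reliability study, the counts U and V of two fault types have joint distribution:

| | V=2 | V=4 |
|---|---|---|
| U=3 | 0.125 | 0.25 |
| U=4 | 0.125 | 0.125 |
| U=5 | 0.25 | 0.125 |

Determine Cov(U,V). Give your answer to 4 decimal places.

-0.2500

E[U] = 4,  E[V] = 3
E[UV] = 11.75
Cov(U,V) = E[UV] − E[U]E[V] = 11.75 − (4)(3) = -0.25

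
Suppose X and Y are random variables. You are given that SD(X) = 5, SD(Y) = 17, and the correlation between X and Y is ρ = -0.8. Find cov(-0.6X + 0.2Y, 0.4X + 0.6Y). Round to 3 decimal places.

47.720

var(X) = (5)² = 25;  var(Y) = (17)² = 289
cov(X,Y) = ρ·SD(X)·SD(Y) = -0.8·5·17 = -68
cov(-0.6X + 0.2Y, 0.4X + 0.6Y) = (-0.6)(0.4)var(X) + (0.2)(0.6)var(Y) + [(-0.6)(0.6) + (0.2)(0.4)]cov(X,Y)
= -0.24·25 + 0.12·289 + -0.28·-68 = 47.72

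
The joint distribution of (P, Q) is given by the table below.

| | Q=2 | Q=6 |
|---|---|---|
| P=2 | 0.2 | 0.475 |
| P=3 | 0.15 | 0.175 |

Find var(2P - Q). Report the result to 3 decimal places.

E[P] = 2.325,  E[Q] = 4.6,  E[PQ] = 10.55
var(P) = 5.625 − (2.325)² = 0.219375;  var(Q) = 24.8 − (4.6)² = 3.64
Cov(P,Q) = 10.55 − (2.325)(4.6) = -0.145
var(2P - Q) = (2)²·0.219375 + (-1)²·3.64 + 2·(2)·(-1)·-0.145 = 5.0975

5.098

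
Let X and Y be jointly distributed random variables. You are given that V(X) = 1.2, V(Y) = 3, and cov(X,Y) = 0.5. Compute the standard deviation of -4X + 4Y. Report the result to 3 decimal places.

V(-4X + 4Y) = (-4)²·V(X) + (4)²·V(Y) + 2·(-4)·(4)·cov(X,Y)
= 16·1.2 + 16·3 + -32·0.5 = 51.2
SD(-4X + 4Y) = √51.2 ≈ 7.155

7.155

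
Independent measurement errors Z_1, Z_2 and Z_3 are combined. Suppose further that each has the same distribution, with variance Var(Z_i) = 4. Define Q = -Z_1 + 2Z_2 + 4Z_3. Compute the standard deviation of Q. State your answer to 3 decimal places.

9.165

By independence, Var(Q) = (-1)²Var(Z_1) + (2)²Var(Z_2) + (4)²Var(Z_3)
= (-1)²·4 + (2)²·4 + (4)²·4 = 84
sd(Q) = √84 ≈ 9.165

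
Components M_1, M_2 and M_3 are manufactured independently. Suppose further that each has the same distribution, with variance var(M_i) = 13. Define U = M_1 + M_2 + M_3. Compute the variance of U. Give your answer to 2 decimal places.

39.00

By independence, var(U) = (1)²var(M_1) + (1)²var(M_2) + (1)²var(M_3)
= (1)²·13 + (1)²·13 + (1)²·13 = 39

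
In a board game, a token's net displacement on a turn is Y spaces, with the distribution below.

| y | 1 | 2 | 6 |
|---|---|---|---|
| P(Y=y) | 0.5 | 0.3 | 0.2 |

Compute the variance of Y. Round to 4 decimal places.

E[Y] = (1)(0.5) + (2)(0.3) + (6)(0.2) = 2.3
E[Y²] = (1)²(0.5) + (2)²(0.3) + (6)²(0.2) = 8.9
Var(Y) = E[Y²] − (E[Y])² = 8.9 − (2.3)² = 3.61

3.6100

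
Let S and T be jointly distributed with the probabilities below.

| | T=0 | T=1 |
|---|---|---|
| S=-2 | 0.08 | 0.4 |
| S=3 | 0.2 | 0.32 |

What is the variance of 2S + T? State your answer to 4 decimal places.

E[S] = 0.6,  E[T] = 0.72,  E[ST] = 0.16
V(S) = 6.6 − (0.6)² = 6.24;  V(T) = 0.72 − (0.72)² = 0.2016
cov(S,T) = 0.16 − (0.6)(0.72) = -0.272
V(2S + T) = (2)²·6.24 + (1)²·0.2016 + 2·(2)·(1)·-0.272 = 24.0736

24.0736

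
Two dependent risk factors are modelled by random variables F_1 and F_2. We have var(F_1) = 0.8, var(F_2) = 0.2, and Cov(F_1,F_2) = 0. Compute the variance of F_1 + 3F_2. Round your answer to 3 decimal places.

2.600

var(F_1 + 3F_2) = (1)²·var(F_1) + (3)²·var(F_2) + 2·(1)·(3)·Cov(F_1,F_2)
= 1·0.8 + 9·0.2 + 6·0 = 2.6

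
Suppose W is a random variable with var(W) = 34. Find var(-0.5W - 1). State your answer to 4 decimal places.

8.5000

var(-0.5W - 1) = (-0.5)²·var(W) = 0.25·34 = 8.5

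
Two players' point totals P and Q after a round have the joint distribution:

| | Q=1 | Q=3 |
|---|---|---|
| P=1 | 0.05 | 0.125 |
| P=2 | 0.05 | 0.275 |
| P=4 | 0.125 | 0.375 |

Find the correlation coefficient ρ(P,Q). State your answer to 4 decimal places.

E[P] = 2.825,  E[Q] = 2.55
E[PQ] = 7.175
Cov(P,Q) = E[PQ] − E[P]E[Q] = 7.175 − (2.825)(2.55) = -0.02875
var(P) = 1.494375,  var(Q) = 0.6975
ρ = -0.02875 / √(1.494375·0.6975) ≈ -0.0282

-0.0282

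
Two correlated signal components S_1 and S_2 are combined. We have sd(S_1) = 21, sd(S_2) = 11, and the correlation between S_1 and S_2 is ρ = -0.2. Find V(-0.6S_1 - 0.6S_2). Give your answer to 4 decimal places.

V(S_1) = (21)² = 441;  V(S_2) = (11)² = 121
Cov(S_1,S_2) = ρ·sd(S_1)·sd(S_2) = -0.2·21·11 = -46.2
V(-0.6S_1 - 0.6S_2) = (-0.6)²·V(S_1) + (-0.6)²·V(S_2) + 2·(-0.6)·(-0.6)·Cov(S_1,S_2)
= 0.36·441 + 0.36·121 + 0.72·-46.2 = 169.056

169.0560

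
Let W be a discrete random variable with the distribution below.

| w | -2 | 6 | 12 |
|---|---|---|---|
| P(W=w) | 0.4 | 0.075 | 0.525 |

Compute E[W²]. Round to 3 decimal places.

79.900

E[W²] = (-2)²(0.4) + (6)²(0.075) + (12)²(0.525) = 79.9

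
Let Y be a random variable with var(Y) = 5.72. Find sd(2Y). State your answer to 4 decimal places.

var(2Y) = (2)²·5.72 = 22.88
sd(2Y) = √22.88 ≈ 4.7833

4.7833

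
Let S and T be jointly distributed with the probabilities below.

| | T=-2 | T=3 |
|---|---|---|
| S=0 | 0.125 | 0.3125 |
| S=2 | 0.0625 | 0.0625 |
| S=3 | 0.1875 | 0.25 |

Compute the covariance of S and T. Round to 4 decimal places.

E[S] = 1.5625,  E[T] = 1.125
E[ST] = 1.25
cov(S,T) = E[ST] − E[S]E[T] = 1.25 − (1.5625)(1.125) = -0.5078125

-0.5078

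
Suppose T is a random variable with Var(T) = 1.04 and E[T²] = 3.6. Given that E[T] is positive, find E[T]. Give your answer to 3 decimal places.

1.600

(E[T])² = E[T²] − Var(T) = 3.6 − 1.04 = 2.56
E[T] = √2.56 = 1.6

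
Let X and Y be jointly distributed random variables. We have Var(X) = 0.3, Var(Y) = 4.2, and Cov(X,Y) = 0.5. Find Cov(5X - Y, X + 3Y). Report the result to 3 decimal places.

Cov(5X - Y, X + 3Y) = (5)(1)Var(X) + (-1)(3)Var(Y) + [(5)(3) + (-1)(1)]Cov(X,Y)
= 5·0.3 + -3·4.2 + 14·0.5 = -4.1

-4.100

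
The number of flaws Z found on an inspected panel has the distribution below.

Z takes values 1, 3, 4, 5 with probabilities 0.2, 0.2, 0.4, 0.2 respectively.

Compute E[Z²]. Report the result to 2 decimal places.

E[Z²] = (1)²(0.2) + (3)²(0.2) + (4)²(0.4) + (5)²(0.2) = 13.4

13.40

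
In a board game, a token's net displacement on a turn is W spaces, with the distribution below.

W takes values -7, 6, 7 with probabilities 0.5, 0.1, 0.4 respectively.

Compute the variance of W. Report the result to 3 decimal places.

47.690

E[W] = (-7)(0.5) + (6)(0.1) + (7)(0.4) = -0.1
E[W²] = (-7)²(0.5) + (6)²(0.1) + (7)²(0.4) = 47.7
var(W) = E[W²] − (E[W])² = 47.7 − (-0.1)² = 47.69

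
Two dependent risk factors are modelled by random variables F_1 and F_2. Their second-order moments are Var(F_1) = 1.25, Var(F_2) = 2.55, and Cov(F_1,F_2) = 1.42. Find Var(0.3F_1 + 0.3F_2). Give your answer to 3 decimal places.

Var(0.3F_1 + 0.3F_2) = (0.3)²·Var(F_1) + (0.3)²·Var(F_2) + 2·(0.3)·(0.3)·Cov(F_1,F_2)
= 0.09·1.25 + 0.09·2.55 + 0.18·1.42 = 0.5976

0.598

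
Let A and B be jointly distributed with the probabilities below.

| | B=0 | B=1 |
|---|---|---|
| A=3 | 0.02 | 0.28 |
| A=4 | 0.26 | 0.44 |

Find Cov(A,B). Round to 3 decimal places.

E[A] = 3.7,  E[B] = 0.72
E[AB] = 2.6
Cov(A,B) = E[AB] − E[A]E[B] = 2.6 − (3.7)(0.72) = -0.064

-0.064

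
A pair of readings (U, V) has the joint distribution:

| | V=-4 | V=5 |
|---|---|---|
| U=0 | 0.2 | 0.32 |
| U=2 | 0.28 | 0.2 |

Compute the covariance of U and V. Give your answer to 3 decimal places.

-0.893

E[U] = 0.96,  E[V] = 0.68
E[UV] = -0.24
cov(U,V) = E[UV] − E[U]E[V] = -0.24 − (0.96)(0.68) = -0.8928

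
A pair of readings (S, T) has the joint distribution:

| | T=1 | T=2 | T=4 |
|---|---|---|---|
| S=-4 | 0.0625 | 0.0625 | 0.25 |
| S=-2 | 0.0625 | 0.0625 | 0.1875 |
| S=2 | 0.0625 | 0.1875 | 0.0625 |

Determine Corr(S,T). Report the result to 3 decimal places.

E[S] = -1.5,  E[T] = 2.8125
E[ST] = -5.25
cov(S,T) = E[ST] − E[S]E[T] = -5.25 − (-1.5)(2.8125) = -1.03125
Var(S) = 6.25,  Var(T) = 1.52734375
ρ = -1.03125 / √(6.25·1.52734375) ≈ -0.334

-0.334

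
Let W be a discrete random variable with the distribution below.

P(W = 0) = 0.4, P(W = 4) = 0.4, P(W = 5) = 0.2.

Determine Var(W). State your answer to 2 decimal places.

E[W] = (0)(0.4) + (4)(0.4) + (5)(0.2) = 2.6
E[W²] = (0)²(0.4) + (4)²(0.4) + (5)²(0.2) = 11.4
Var(W) = E[W²] − (E[W])² = 11.4 − (2.6)² = 4.64

4.64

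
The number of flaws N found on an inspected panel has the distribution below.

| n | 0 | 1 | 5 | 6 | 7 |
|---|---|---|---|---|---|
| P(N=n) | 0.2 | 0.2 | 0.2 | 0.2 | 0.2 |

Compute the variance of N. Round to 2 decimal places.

E[N] = (0)(0.2) + (1)(0.2) + (5)(0.2) + (6)(0.2) + (7)(0.2) = 3.8
E[N²] = (0)²(0.2) + (1)²(0.2) + (5)²(0.2) + (6)²(0.2) + (7)²(0.2) = 22.2
V(N) = E[N²] − (E[N])² = 22.2 − (3.8)² = 7.76

7.76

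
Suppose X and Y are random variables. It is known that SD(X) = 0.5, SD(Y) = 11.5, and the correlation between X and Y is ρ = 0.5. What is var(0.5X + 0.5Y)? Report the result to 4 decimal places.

34.5625

var(X) = (0.5)² = 0.25;  var(Y) = (11.5)² = 132.25
Cov(X,Y) = ρ·SD(X)·SD(Y) = 0.5·0.5·11.5 = 2.875
var(0.5X + 0.5Y) = (0.5)²·var(X) + (0.5)²·var(Y) + 2·(0.5)·(0.5)·Cov(X,Y)
= 0.25·0.25 + 0.25·132.25 + 0.5·2.875 = 34.5625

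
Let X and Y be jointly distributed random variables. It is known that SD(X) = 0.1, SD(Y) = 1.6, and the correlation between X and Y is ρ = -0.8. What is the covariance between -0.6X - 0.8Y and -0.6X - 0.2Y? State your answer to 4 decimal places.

V(X) = (0.1)² = 0.01;  V(Y) = (1.6)² = 2.56
Cov(X,Y) = ρ·SD(X)·SD(Y) = -0.8·0.1·1.6 = -0.128
Cov(-0.6X - 0.8Y, -0.6X - 0.2Y) = (-0.6)(-0.6)V(X) + (-0.8)(-0.2)V(Y) + [(-0.6)(-0.2) + (-0.8)(-0.6)]Cov(X,Y)
= 0.36·0.01 + 0.16·2.56 + 0.6·-0.128 = 0.3364

0.3364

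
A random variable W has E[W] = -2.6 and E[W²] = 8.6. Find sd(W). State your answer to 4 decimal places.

1.3565

var(W) = 8.6 − (-2.6)² = 1.84
sd(W) = √1.84 ≈ 1.3565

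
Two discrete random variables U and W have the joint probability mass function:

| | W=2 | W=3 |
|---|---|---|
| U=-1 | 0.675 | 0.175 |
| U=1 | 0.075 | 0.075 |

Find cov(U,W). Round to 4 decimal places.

0.0750

E[U] = -0.7,  E[W] = 2.25
E[UW] = -1.5
cov(U,W) = E[UW] − E[U]E[W] = -1.5 − (-0.7)(2.25) = 0.075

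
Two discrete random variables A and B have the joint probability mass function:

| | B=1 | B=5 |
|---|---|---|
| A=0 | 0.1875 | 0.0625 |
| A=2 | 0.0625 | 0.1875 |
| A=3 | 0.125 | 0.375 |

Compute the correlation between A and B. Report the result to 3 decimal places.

0.422

E[A] = 2,  E[B] = 3.5
E[AB] = 8
cov(A,B) = E[AB] − E[A]E[B] = 8 − (2)(3.5) = 1
V(A) = 1.5,  V(B) = 3.75
ρ = 1 / √(1.5·3.75) ≈ 0.422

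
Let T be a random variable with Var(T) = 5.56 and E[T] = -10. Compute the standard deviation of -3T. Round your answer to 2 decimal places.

7.07

Var(-3T) = (-3)²·5.56 = 50.04
SD(-3T) = √50.04 ≈ 7.07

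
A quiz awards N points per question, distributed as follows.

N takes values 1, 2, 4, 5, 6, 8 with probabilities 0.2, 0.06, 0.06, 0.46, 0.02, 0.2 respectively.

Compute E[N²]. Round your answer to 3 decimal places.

26.420

E[N²] = (1)²(0.2) + (2)²(0.06) + (4)²(0.06) + (5)²(0.46) + (6)²(0.02) + (8)²(0.2) = 26.42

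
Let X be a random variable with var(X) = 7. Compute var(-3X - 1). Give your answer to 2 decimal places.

var(-3X - 1) = (-3)²·var(X) = 9·7 = 63

63.00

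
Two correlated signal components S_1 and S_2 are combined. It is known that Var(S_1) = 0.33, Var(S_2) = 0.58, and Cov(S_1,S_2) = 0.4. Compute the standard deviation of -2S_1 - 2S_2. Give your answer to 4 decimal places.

2.6153

Var(-2S_1 - 2S_2) = (-2)²·Var(S_1) + (-2)²·Var(S_2) + 2·(-2)·(-2)·Cov(S_1,S_2)
= 4·0.33 + 4·0.58 + 8·0.4 = 6.84
sd(-2S_1 - 2S_2) = √6.84 ≈ 2.6153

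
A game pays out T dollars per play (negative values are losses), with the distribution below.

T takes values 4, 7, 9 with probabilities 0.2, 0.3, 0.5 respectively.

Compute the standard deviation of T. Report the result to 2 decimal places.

1.91

E[T] = (4)(0.2) + (7)(0.3) + (9)(0.5) = 7.4
E[T²] = (4)²(0.2) + (7)²(0.3) + (9)²(0.5) = 58.4
V(T) = E[T²] − (E[T])² = 58.4 − (7.4)² = 3.64
SD(T) = √3.64 ≈ 1.91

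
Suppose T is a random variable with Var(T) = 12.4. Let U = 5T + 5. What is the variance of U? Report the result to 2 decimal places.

Var(5T + 5) = (5)²·Var(T) = 25·12.4 = 310

310.00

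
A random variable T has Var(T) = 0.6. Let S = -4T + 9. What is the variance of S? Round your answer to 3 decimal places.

9.600

Var(-4T + 9) = (-4)²·Var(T) = 16·0.6 = 9.6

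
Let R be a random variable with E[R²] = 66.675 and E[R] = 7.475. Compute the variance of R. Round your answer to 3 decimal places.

Var(R) = 66.675 − (7.475)² = 10.799375

10.799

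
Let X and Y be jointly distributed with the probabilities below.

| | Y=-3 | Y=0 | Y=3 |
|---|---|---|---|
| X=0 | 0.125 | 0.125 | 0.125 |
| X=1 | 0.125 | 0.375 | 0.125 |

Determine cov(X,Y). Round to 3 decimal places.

0.000

E[X] = 0.625,  E[Y] = 0
E[XY] = 0
cov(X,Y) = E[XY] − E[X]E[Y] = 0 − (0.625)(0) = 0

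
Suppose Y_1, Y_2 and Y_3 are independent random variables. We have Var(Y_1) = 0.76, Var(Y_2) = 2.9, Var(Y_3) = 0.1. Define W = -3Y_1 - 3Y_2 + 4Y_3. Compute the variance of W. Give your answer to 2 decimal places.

34.54

By independence, Var(W) = (-3)²Var(Y_1) + (-3)²Var(Y_2) + (4)²Var(Y_3)
= (-3)²·0.76 + (-3)²·2.9 + (4)²·0.1 = 34.54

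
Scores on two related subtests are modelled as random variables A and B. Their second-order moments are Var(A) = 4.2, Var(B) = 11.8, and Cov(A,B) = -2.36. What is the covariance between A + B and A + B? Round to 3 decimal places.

Cov(A + B, A + B) = (1)(1)Var(A) + (1)(1)Var(B) + [(1)(1) + (1)(1)]Cov(A,B)
= 1·4.2 + 1·11.8 + 2·-2.36 = 11.28

11.280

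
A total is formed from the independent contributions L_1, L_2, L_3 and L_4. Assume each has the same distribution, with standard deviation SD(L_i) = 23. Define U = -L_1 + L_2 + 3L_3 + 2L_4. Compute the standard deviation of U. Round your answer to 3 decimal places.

Var(L_i) = (23)² = 529
By independence, Var(U) = (-1)²Var(L_1) + (1)²Var(L_2) + (3)²Var(L_3) + (2)²Var(L_4)
= (-1)²·529 + (1)²·529 + (3)²·529 + (2)²·529 = 7935
SD(U) = √7935 ≈ 89.079

89.079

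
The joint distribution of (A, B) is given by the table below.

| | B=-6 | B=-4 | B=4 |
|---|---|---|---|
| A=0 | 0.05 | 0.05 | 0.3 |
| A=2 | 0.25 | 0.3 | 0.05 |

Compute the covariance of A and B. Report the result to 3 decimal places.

E[A] = 1.2,  E[B] = -1.8
E[AB] = -5
Cov(A,B) = E[AB] − E[A]E[B] = -5 − (1.2)(-1.8) = -2.84

-2.840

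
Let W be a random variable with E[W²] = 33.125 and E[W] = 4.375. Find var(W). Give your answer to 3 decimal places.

var(W) = 33.125 − (4.375)² = 13.984375

13.984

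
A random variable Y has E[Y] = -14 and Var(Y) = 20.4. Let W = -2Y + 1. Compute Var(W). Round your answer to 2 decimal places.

81.60

Var(-2Y + 1) = (-2)²·Var(Y) = 4·20.4 = 81.6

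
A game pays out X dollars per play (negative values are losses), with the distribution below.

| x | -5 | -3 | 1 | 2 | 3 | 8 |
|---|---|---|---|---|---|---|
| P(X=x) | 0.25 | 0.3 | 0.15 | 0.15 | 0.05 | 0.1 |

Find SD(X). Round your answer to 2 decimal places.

E[X] = (-5)(0.25) + (-3)(0.3) + (1)(0.15) + (2)(0.15) + (3)(0.05) + (8)(0.1) = -0.75
E[X²] = (-5)²(0.25) + (-3)²(0.3) + (1)²(0.15) + (2)²(0.15) + (3)²(0.05) + (8)²(0.1) = 16.55
var(X) = E[X²] − (E[X])² = 16.55 − (-0.75)² = 15.9875
SD(X) = √15.9875 ≈ 4.00

4.00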